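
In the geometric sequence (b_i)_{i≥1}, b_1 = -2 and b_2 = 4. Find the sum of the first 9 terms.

Common ratio r = -2.
b_i = (-2)·(-2)^(i-1).
S = (-2)·((-2)^9 - 1)/(-2 - 1) = (-2)·(-512 - 1)/(-3) = -342.

-342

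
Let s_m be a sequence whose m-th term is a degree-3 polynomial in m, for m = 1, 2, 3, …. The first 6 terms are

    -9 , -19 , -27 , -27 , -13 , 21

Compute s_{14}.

1733

1st diffs: -10, -8, 0, 14, 34.
2nd diffs: 2, 8, 14, 20.
3rd diffs: 6, 6, 6 (constant).
So s_m = m^3 - 5m^2 - 2m - 3.
Evaluating at m = 14 gives s_{14} = 1733.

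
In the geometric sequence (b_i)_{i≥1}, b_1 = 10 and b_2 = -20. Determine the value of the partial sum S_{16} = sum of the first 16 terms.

-218450

Common ratio r = -2.
b_i = 10·(-2)^(i-1).
S = 10·((-2)^16 - 1)/(-2 - 1) = 10·(65536 - 1)/(-3) = -218450.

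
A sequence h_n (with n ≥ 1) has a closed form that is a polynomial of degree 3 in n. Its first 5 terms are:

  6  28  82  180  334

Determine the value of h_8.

1st diffs: 22, 54, 98, 154.
2nd diffs: 32, 44, 56.
3rd diffs: 12, 12 (constant).
So h_n = 2n^3 + 4n^2 - 4n + 4.
Evaluating at n = 8 gives h_8 = 1252.

1252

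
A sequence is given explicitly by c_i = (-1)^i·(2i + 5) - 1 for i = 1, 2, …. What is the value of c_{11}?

(-1)^11 = -1; 2i + 5 at i=11 is 27; so c_{11} = -28.

-28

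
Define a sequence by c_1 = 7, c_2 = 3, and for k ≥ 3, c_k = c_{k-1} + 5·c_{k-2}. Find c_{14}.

2110203

Applying the relation repeatedly:
c_3 = 38  c_4 = 53  c_5 = 243  …  c_{11} = 98583  c_{12} = 269548  c_{13} = 762463  c_{14} = 2110203.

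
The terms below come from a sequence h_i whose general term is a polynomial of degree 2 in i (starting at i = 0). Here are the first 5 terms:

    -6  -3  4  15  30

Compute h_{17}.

1st diffs: 3, 7, 11, 15.
2nd diffs: 4, 4, 4 (constant).
Newton forward-difference form: h_i = -6 + 3·C(i,1) + 4·C(i,2).
At i = 17: i = 17, so h_{17} = -6 + 51 + 544 = 589.

589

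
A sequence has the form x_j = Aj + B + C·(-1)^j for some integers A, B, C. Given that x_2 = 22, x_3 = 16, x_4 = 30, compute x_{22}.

Write the equations: 2A + B + C = 22; 3A + B - C = 16; 4A + B + C = 30.
Subtracting the first from the second: A - 2C = -6.
Subtracting the second from the third: A + 2C = 14.
Solving: C = 5, A = 4, then B = 9.
Therefore x_{22} = 88 + 9 + 5·1 = 102.

102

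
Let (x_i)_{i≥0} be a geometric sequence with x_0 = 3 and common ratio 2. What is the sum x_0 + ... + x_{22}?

25165821

x_i = 3·2^(i-0).
S = 3·(2^23 - 1)/(2 - 1) = 3·(8388608 - 1)/(1) = 25165821.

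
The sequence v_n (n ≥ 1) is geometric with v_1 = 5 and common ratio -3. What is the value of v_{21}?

17433922005

v_n = 5·(-3)^(n-1).
v_{21} = 5·(-3)^20 = 17433922005.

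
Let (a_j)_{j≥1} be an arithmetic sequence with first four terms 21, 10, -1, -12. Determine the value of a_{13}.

-111

Common difference d = -11.
a_j = 21 + (j - 1)·(-11).
a_{13} = 21 + 12·(-11) = -111.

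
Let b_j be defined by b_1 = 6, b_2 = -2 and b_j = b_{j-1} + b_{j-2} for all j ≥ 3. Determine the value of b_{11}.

94

Iterate the recurrence:
b_3 = 4; b_4 = 2; b_5 = 6; b_6 = 8; b_7 = 14; b_8 = 22; b_9 = 36; b_{10} = 58; b_{11} = 94.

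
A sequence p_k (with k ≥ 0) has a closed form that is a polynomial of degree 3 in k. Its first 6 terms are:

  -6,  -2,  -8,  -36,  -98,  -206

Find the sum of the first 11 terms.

1st diffs: 4, -6, -28, -62, -108.
2nd diffs: -10, -22, -34, -46.
3rd diffs: -12, -12, -12 (constant).
Newton forward-difference form: p_k = -6 + 4·C(k,1) + (-10)·C(k,2) + (-12)·C(k,3).
Continuing: …, -372, -608, -926, -1338, …, p_{10} = -1856.
Summing k = 0..10 (11 terms) gives -5456.

-5456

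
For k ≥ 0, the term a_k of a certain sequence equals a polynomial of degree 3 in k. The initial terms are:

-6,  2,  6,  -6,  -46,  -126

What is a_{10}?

1st diffs: 8, 4, -12, -40, -80.
2nd diffs: -4, -16, -28, -40.
3rd diffs: -12, -12, -12 (constant).
So a_k = -2k^3 + 4k^2 + 6k - 6.
Evaluating at k = 10 gives a_{10} = -1546.

-1546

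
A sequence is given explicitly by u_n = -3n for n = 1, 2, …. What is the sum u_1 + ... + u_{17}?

Over n = 1..17: Σn = 153.
Total = (-3)·153 = -459.

-459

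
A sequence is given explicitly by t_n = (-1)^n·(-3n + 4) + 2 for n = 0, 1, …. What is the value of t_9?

25

(-1)^9 = -1; -3n + 4 at n=9 is -23; so t_9 = 25.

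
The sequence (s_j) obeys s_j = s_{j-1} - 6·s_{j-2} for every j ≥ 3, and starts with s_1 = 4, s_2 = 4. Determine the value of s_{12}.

Iterate the recurrence:
s_3 = -20; s_4 = -44; s_5 = 76; s_6 = 340; s_7 = -116; s_8 = -2156; s_9 = -1460; s_{10} = 11476; s_{11} = 20236; s_{12} = -48620.

-48620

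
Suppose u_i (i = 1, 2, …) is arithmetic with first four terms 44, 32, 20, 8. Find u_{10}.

Common difference d = -12.
u_i = 44 + (i - 1)·(-12).
u_{10} = 44 + 9·(-12) = -64.

-64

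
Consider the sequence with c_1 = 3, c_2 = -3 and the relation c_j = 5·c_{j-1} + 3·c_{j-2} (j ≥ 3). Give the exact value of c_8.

-36291

Iterate the recurrence:
c_3 = -6;  c_4 = -39;  c_5 = -213;  c_6 = -1182;  c_7 = -6549;  c_8 = -36291.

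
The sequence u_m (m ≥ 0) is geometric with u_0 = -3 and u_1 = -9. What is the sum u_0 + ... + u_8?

-29523

Common ratio r = 3.
u_m = (-3)·3^(m-0).
S = (-3)·(3^9 - 1)/(3 - 1) = (-3)·(19683 - 1)/(2) = -29523.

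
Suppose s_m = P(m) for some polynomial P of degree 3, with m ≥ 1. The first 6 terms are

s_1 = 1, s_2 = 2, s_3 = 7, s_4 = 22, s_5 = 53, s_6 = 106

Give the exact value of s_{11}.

911

1st diffs: 1, 5, 15, 31, 53.
2nd diffs: 4, 10, 16, 22.
3rd diffs: 6, 6, 6 (constant).
So s_m = m^3 - 4m^2 + 6m - 2.
Evaluating at m = 11 gives s_{11} = 911.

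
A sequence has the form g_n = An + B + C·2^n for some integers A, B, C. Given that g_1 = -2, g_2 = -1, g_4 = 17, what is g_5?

At n = 1, 2, 4: A + B + 2C = -2; 2A + B + 4C = -1; 4A + B + 16C = 17.
Subtracting the first from the second: A + 2C = 1.
Subtracting the second from the third: 2A + 12C = 18.
Solving: C = 2, A = -3, then B = -3.
Therefore g_5 = -15 + (-3) + 2·32 = 46.

46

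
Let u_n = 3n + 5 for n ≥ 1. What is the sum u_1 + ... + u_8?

Over n = 1..8: Σn = 36.
Total = (3)·36 + (5)·8 = 148.

148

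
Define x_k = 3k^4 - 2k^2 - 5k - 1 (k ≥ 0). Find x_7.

7069

x_7 = 3·7^4 - 2·7^2 - 5·7 - 1 = 7069.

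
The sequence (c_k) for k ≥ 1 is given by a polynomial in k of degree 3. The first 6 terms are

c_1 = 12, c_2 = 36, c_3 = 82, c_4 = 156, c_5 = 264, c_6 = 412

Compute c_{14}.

1st diffs: 24, 46, 74, 108, 148.
2nd diffs: 22, 28, 34, 40.
3rd diffs: 6, 6, 6 (constant).
Newton forward-difference form: c_k = 12 + 24·C(k-1,1) + 22·C(k-1,2) + 6·C(k-1,3).
At k = 14: k-1 = 13, so c_{14} = 12 + 312 + 1716 + 1716 = 3756.

3756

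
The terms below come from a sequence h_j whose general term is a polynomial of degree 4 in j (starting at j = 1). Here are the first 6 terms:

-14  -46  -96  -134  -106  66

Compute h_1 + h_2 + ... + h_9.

1st diffs: -32, -50, -38, 28, 172.
2nd diffs: -18, 12, 66, 144.
3rd diffs: 30, 54, 78.
4th diffs: 24, 24 (constant).
Newton forward-difference form: h_j = -14 + (-32)·C(j-1,1) + (-18)·C(j-1,2) + 30·C(j-1,3) + 24·C(j-1,4).
Continuing: 484, 1274, 2586.
Summing j = 1..9 (9 terms) gives 4014.

4014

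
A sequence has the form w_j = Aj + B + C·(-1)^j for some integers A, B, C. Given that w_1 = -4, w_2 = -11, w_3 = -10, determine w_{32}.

Write the equations: A + B - C = -4; 2A + B + C = -11; 3A + B - C = -10.
Subtracting the first from the second: A + 2C = -7.
Subtracting the second from the third: A - 2C = 1.
Solving: C = -2, A = -3, then B = -3.
Therefore w_{32} = -96 + (-3) + (-2)·1 = -101.

-101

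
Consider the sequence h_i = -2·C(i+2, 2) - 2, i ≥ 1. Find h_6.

-58

C(8, 2) = 28, so h_6 = -58.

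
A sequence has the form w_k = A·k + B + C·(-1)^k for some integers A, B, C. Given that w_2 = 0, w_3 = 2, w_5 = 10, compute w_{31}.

The three given values yield: 2A + B + C = 0; 3A + B - C = 2; 5A + B - C = 10.
Subtracting the first from the second: A - 2C = 2.
Subtracting the second from the third: 2A = 8.
Solving: C = 1, A = 4, then B = -9.
Hence w_{31} = 4·31 + (-9) + 1·(-1) = 114.

114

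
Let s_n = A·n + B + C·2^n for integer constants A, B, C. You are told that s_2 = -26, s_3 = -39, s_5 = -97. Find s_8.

The three given values yield: 2A + B + 4C = -26; 3A + B + 8C = -39; 5A + B + 32C = -97.
Subtracting the first from the second: A + 4C = -13.
Subtracting the second from the third: 2A + 24C = -58.
Solving: C = -2, A = -5, then B = -8.
Hence s_8 = -5·8 + (-8) + (-2)·256 = -560.

-560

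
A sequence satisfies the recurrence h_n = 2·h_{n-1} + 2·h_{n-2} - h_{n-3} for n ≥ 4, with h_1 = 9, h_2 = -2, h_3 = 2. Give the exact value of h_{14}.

-89714

h_4 = -9;  h_5 = -12;  h_6 = -44;  …;  h_{11} = -4996;  h_{12} = -13092;  h_{13} = -34263;  h_{14} = -89714.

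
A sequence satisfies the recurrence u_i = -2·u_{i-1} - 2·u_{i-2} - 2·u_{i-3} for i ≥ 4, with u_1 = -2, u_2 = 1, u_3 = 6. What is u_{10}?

Applying the relation repeatedly:
u_4 = -10;  u_5 = 6;  u_6 = -4;  u_7 = 16;  u_8 = -36;  u_9 = 48;  u_{10} = -56.

-56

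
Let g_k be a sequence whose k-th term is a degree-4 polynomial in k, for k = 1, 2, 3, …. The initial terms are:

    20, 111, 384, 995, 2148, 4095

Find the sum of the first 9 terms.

1st diffs: 91, 273, 611, 1153, 1947.
2nd diffs: 182, 338, 542, 794.
3rd diffs: 156, 204, 252.
4th diffs: 48, 48 (constant).
So g_k = 2k^4 + 6k^3 + 5k^2 + 4k + 3.
Continuing: 7136, 11619, 17940.
Summing k = 1..9 (9 terms) gives 44448.

44448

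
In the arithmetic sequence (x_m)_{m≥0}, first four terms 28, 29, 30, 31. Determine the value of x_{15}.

43

Common difference d = 1.
x_m = 28 + (m - 0)·1.
x_{15} = 28 + 15·1 = 43.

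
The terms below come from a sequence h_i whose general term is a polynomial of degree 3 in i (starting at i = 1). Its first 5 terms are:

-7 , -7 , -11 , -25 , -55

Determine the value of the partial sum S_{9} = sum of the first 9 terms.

1st diffs: 0, -4, -14, -30.
2nd diffs: -4, -10, -16.
3rd diffs: -6, -6 (constant).
So h_i = -i^3 + 4i^2 - 5i - 5.
Continuing: -107, -187, -301, -455.
Summing i = 1..9 (9 terms) gives -1155.

-1155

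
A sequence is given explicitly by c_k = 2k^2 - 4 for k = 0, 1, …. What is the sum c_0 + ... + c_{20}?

Over k = 0..20: Σk = 210, Σk² = 2870.
Total = (2)·2870 + (-4)·21 = 5656.

5656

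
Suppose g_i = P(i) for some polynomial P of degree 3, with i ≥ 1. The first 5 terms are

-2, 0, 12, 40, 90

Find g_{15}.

3120

1st diffs: 2, 12, 28, 50.
2nd diffs: 10, 16, 22.
3rd diffs: 6, 6 (constant).
So g_i = i^3 - i^2 - 2i.
Evaluating at i = 15 gives g_{15} = 3120.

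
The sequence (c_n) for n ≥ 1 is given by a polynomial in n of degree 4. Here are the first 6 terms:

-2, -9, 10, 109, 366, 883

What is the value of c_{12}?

1st diffs: -7, 19, 99, 257, 517.
2nd diffs: 26, 80, 158, 260.
3rd diffs: 54, 78, 102.
4th diffs: 24, 24 (constant).
So c_n = n^4 - n^3 - 6n^2 + 3n + 1.
Evaluating at n = 12 gives c_{12} = 18181.

18181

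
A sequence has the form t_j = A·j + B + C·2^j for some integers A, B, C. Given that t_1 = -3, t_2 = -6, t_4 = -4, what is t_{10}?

Plug in j = 1, 2, 4: A + B + 2C = -3; 2A + B + 4C = -6; 4A + B + 16C = -4.
Subtracting the first from the second: A + 2C = -3.
Subtracting the second from the third: 2A + 12C = 2.
Solving: C = 1, A = -5, then B = 0.
Hence t_{10} = -5·10 + 0 + 1·1024 = 974.

974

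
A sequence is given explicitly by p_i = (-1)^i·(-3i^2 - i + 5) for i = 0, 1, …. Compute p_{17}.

879

(-1)^17 = -1; -3i^2 - i + 5 at i=17 is -879; so p_{17} = 879.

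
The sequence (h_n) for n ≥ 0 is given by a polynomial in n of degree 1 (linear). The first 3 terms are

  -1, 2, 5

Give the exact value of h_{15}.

1st diffs: 3, 3 (constant).
So h_n = 3n - 1.
Evaluating at n = 15 gives h_{15} = 44.

44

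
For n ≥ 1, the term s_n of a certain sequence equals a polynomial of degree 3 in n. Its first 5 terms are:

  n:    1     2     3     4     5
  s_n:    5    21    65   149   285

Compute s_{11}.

2865

1st diffs: 16, 44, 84, 136.
2nd diffs: 28, 40, 52.
3rd diffs: 12, 12 (constant).
Newton forward-difference form: s_n = 5 + 16·C(n-1,1) + 28·C(n-1,2) + 12·C(n-1,3).
At n = 11: n-1 = 10, so s_{11} = 5 + 160 + 1260 + 1440 = 2865.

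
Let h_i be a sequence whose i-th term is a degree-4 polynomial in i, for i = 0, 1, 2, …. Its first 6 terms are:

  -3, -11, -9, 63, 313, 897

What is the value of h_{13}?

52153

1st diffs: -8, 2, 72, 250, 584.
2nd diffs: 10, 70, 178, 334.
3rd diffs: 60, 108, 156.
4th diffs: 48, 48 (constant).
Newton forward-difference form: h_i = -3 + (-8)·C(i,1) + 10·C(i,2) + 60·C(i,3) + 48·C(i,4).
At i = 13: i = 13, so h_{13} = -3 - 104 + 780 + 17160 + 34320 = 52153.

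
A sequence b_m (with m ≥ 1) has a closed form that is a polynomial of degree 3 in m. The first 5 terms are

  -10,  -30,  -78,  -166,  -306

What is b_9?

1st diffs: -20, -48, -88, -140.
2nd diffs: -28, -40, -52.
3rd diffs: -12, -12 (constant).
Newton forward-difference form: b_m = -10 + (-20)·C(m-1,1) + (-28)·C(m-1,2) + (-12)·C(m-1,3).
At m = 9: m-1 = 8, so b_9 = -10 - 160 - 784 - 672 = -1626.

-1626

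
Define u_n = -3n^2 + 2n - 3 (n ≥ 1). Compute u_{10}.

u_{10} = -3·10^2 + 2·10 - 3 = -283.

-283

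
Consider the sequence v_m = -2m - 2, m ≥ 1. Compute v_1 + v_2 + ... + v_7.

-70

Over m = 1..7: Σm = 28.
Total = (-2)·28 + (-2)·7 = -70.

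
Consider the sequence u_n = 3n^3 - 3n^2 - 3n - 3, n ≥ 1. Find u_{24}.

u_{24} = 3·24^3 - 3·24^2 - 3·24 - 3 = 39669.

39669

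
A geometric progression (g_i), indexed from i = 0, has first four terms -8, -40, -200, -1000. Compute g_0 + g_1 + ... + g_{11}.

-488281248

Common ratio r = 5.
g_i = (-8)·5^(i-0).
S = (-8)·(5^12 - 1)/(5 - 1) = (-8)·(244140625 - 1)/(4) = -488281248.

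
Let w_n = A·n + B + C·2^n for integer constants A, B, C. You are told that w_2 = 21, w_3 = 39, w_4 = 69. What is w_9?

1587

Write the equations: 2A + B + 4C = 21; 3A + B + 8C = 39; 4A + B + 16C = 69.
Subtracting the first from the second: A + 4C = 18.
Subtracting the second from the third: A + 8C = 30.
Solving: C = 3, A = 6, then B = -3.
Therefore w_9 = 54 + (-3) + 3·512 = 1587.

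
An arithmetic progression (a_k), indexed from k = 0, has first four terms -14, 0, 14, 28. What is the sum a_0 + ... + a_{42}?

12040

Common difference d = 14.
a_k = -14 + (k - 0)·14.
a_{42} = 574; S = 43·(-14 + 574)/2 = 12040.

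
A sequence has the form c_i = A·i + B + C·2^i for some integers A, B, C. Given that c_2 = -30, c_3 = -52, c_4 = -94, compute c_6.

-338

Write the equations: 2A + B + 4C = -30; 3A + B + 8C = -52; 4A + B + 16C = -94.
Subtracting the first from the second: A + 4C = -22.
Subtracting the second from the third: A + 8C = -42.
Solving: C = -5, A = -2, then B = -6.
So c_i = -2·i + (-6) + (-5)·2^i; at i=6 this is -338.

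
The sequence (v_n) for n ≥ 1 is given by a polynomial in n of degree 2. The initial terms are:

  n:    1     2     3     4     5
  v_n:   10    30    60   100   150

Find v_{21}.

1st diffs: 20, 30, 40, 50.
2nd diffs: 10, 10, 10 (constant).
Newton forward-difference form: v_n = 10 + 20·C(n-1,1) + 10·C(n-1,2).
At n = 21: n-1 = 20, so v_{21} = 10 + 400 + 1900 = 2310.

2310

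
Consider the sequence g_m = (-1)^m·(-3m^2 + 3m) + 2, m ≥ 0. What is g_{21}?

1262

(-1)^21 = -1; -3m^2 + 3m at m=21 is -1260; so g_{21} = 1262.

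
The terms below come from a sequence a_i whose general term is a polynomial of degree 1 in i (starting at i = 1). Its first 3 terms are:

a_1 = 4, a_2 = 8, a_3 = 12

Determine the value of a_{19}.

76

1st diffs: 4, 4 (constant).
So a_i = 4i.
Evaluating at i = 19 gives a_{19} = 76.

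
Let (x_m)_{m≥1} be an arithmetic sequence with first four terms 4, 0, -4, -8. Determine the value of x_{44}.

-168

Common difference d = -4.
x_m = 4 + (m - 1)·(-4).
x_{44} = 4 + 43·(-4) = -168.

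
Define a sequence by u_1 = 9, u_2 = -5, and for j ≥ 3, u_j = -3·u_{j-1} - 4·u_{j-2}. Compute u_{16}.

-162637

u_3 = -21, u_4 = 83, u_5 = -165, …, u_{13} = -44901, u_{14} = 75235, u_{15} = -46101, u_{16} = -162637.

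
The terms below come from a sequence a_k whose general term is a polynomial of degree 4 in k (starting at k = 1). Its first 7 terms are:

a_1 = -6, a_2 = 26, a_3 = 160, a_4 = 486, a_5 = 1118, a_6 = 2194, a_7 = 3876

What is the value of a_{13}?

38790

1st diffs: 32, 134, 326, 632, 1076, 1682.
2nd diffs: 102, 192, 306, 444, 606.
3rd diffs: 90, 114, 138, 162.
4th diffs: 24, 24, 24 (constant).
Newton forward-difference form: a_k = -6 + 32·C(k-1,1) + 102·C(k-1,2) + 90·C(k-1,3) + 24·C(k-1,4).
At k = 13: k-1 = 12, so a_{13} = -6 + 384 + 6732 + 19800 + 11880 = 38790.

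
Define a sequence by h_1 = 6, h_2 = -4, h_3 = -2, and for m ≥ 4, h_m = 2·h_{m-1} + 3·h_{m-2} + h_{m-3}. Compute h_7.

-284

Iterate the recurrence:
h_4 = -10; h_5 = -30; h_6 = -92; h_7 = -284.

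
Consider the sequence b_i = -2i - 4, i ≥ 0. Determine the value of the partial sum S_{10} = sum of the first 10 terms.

Over i = 0..9: Σi = 45.
Total = (-2)·45 + (-4)·10 = -130.

-130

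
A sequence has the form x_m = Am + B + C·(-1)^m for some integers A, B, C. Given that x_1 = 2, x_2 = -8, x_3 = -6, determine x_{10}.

-40

Write the equations: A + B - C = 2; 2A + B + C = -8; 3A + B - C = -6.
Subtracting the first from the second: A + 2C = -10.
Subtracting the second from the third: A - 2C = 2.
Solving: C = -3, A = -4, then B = 3.
Therefore x_{10} = -40 + 3 + (-3)·1 = -40.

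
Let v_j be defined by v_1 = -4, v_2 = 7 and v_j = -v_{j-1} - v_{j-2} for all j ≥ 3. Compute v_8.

7

Iterate the recurrence:
v_3 = -3  v_4 = -4  v_5 = 7  v_6 = -3  v_7 = -4  v_8 = 7.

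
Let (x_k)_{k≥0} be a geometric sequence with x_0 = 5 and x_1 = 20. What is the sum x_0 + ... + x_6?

Common ratio r = 4.
x_k = 5·4^(k-0).
S = 5·(4^7 - 1)/(4 - 1) = 5·(16384 - 1)/(3) = 27305.

27305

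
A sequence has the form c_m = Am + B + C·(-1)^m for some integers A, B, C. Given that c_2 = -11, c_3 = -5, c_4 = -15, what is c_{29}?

-57

Write the equations: 2A + B + C = -11; 3A + B - C = -5; 4A + B + C = -15.
Subtracting the first from the second: A - 2C = 6.
Subtracting the second from the third: A + 2C = -10.
Solving: C = -4, A = -2, then B = -3.
So c_m = -2·m + (-3) + (-4)·(-1)^m; at m=29 this is -57.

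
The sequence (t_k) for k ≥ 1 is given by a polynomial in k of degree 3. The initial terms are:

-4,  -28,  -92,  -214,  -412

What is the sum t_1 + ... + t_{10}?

-9700

1st diffs: -24, -64, -122, -198.
2nd diffs: -40, -58, -76.
3rd diffs: -18, -18 (constant).
Newton forward-difference form: t_k = -4 + (-24)·C(k-1,1) + (-40)·C(k-1,2) + (-18)·C(k-1,3).
Continuing: …, -704, -1108, -1642, -2324, …, t_{10} = -3172.
Summing k = 1..10 (10 terms) gives -9700.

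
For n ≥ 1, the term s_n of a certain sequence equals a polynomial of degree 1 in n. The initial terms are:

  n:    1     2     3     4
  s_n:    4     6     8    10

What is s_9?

1st diffs: 2, 2, 2 (constant).
So s_n = 2n + 2.
Evaluating at n = 9 gives s_9 = 20.

20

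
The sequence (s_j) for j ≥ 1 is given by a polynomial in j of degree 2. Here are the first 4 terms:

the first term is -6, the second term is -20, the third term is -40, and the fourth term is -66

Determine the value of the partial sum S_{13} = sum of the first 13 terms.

-2886

1st diffs: -14, -20, -26.
2nd diffs: -6, -6 (constant).
Newton forward-difference form: s_j = -6 + (-14)·C(j-1,1) + (-6)·C(j-1,2).
Continuing: …, -98, -136, -180, -230, …, s_{13} = -570.
Summing j = 1..13 (13 terms) gives -2886.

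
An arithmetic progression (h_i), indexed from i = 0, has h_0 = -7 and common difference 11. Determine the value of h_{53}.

h_i = -7 + (i - 0)·11.
h_{53} = -7 + 53·11 = 576.

576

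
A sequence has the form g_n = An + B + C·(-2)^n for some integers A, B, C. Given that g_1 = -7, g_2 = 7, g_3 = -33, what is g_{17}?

The three given values yield: A + B - 2C = -7; 2A + B + 4C = 7; 3A + B - 8C = -33.
Subtracting the first from the second: A + 6C = 14.
Subtracting the second from the third: A - 12C = -40.
Solving: C = 3, A = -4, then B = 3.
Hence g_{17} = -4·17 + 3 + 3·(-131072) = -393281.

-393281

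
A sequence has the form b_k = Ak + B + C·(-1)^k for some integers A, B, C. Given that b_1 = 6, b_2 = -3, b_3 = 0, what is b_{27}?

Write the equations: A + B - C = 6; 2A + B + C = -3; 3A + B - C = 0.
Subtracting the first from the second: A + 2C = -9.
Subtracting the second from the third: A - 2C = 3.
Solving: C = -3, A = -3, then B = 6.
So b_k = -3·k + 6 + (-3)·(-1)^k; at k=27 this is -72.

-72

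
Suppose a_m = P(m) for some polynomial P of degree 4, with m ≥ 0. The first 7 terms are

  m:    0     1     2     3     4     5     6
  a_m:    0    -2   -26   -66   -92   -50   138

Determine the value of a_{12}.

11724

1st diffs: -2, -24, -40, -26, 42, 188.
2nd diffs: -22, -16, 14, 68, 146.
3rd diffs: 6, 30, 54, 78.
4th diffs: 24, 24, 24 (constant).
Newton forward-difference form: a_m = (-2)·C(m,1) + (-22)·C(m,2) + 6·C(m,3) + 24·C(m,4).
At m = 12: m = 12, so a_{12} = -24 - 1452 + 1320 + 11880 = 11724.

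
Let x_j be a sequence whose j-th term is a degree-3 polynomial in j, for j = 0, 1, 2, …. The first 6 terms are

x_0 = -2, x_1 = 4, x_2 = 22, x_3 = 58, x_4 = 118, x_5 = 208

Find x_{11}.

1714

1st diffs: 6, 18, 36, 60, 90.
2nd diffs: 12, 18, 24, 30.
3rd diffs: 6, 6, 6 (constant).
Newton forward-difference form: x_j = -2 + 6·C(j,1) + 12·C(j,2) + 6·C(j,3).
At j = 11: j = 11, so x_{11} = -2 + 66 + 660 + 990 = 1714.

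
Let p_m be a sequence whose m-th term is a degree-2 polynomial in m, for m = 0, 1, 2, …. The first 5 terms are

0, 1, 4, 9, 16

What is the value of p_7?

1st diffs: 1, 3, 5, 7.
2nd diffs: 2, 2, 2 (constant).
Newton forward-difference form: p_m = 1·C(m,1) + 2·C(m,2).
At m = 7: m = 7, so p_7 = 7 + 42 = 49.

49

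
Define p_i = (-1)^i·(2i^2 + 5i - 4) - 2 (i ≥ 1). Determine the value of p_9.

(-1)^9 = -1; 2i^2 + 5i - 4 at i=9 is 203; so p_9 = -205.

-205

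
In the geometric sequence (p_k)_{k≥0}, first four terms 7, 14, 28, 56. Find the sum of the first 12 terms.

Common ratio r = 2.
p_k = 7·2^(k-0).
S = 7·(2^12 - 1)/(2 - 1) = 7·(4096 - 1)/(1) = 28665.

28665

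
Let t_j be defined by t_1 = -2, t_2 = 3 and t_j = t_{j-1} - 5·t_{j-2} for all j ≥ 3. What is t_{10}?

Iterate the recurrence:
t_3 = 13;  t_4 = -2;  t_5 = -67;  t_6 = -57;  t_7 = 278;  t_8 = 563;  t_9 = -827;  t_{10} = -3642.

-3642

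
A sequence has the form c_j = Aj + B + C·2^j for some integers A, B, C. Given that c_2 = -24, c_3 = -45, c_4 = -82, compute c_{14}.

-65604

The three given values yield: 2A + B + 4C = -24; 3A + B + 8C = -45; 4A + B + 16C = -82.
Subtracting the first from the second: A + 4C = -21.
Subtracting the second from the third: A + 8C = -37.
Solving: C = -4, A = -5, then B = 2.
Hence c_{14} = -5·14 + 2 + (-4)·16384 = -65604.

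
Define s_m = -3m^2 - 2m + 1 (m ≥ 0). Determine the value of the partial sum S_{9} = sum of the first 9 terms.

-675

Over m = 0..8: Σm = 36, Σm² = 204.
Total = (-3)·204 + (-2)·36 + (1)·9 = -675.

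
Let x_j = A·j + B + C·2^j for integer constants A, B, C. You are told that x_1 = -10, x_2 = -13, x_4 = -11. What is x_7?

86

Write the equations: A + B + 2C = -10; 2A + B + 4C = -13; 4A + B + 16C = -11.
Subtracting the first from the second: A + 2C = -3.
Subtracting the second from the third: 2A + 12C = 2.
Solving: C = 1, A = -5, then B = -7.
So x_j = -5·j + (-7) + 1·2^j; at j=7 this is 86.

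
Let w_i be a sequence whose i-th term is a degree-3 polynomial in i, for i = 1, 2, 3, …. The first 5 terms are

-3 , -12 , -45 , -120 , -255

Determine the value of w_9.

-1755

1st diffs: -9, -33, -75, -135.
2nd diffs: -24, -42, -60.
3rd diffs: -18, -18 (constant).
So w_i = -3i^3 + 6i^2 - 6i.
Evaluating at i = 9 gives w_9 = -1755.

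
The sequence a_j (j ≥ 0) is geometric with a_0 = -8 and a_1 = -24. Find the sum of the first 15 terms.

Common ratio r = 3.
a_j = (-8)·3^(j-0).
S = (-8)·(3^15 - 1)/(3 - 1) = (-8)·(14348907 - 1)/(2) = -57395624.

-57395624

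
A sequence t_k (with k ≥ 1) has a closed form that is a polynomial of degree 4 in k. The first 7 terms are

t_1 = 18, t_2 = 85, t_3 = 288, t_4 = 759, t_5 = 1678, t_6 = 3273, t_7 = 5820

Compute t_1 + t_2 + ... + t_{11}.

1st diffs: 67, 203, 471, 919, 1595, 2547.
2nd diffs: 136, 268, 448, 676, 952.
3rd diffs: 132, 180, 228, 276.
4th diffs: 48, 48, 48 (constant).
So t_k = 2k^4 + 2k^3 + 6k^2 + 5k + 3.
Continuing: 9643, 15114, 22653, 32728.
Summing k = 1..11 (11 terms) gives 92059.

92059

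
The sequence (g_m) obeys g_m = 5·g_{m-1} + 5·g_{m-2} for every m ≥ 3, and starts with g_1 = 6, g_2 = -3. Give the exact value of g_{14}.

Compute successive terms:
g_3 = 15  g_4 = 60  g_5 = 375  …  g_{11} = 14971875  g_{12} = 87646875  g_{13} = 513093750  g_{14} = 3003703125.

3003703125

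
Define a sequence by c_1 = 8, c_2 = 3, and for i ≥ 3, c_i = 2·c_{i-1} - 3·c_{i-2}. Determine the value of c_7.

Applying the relation repeatedly:
c_3 = -18  c_4 = -45  c_5 = -36  c_6 = 63  c_7 = 234.

234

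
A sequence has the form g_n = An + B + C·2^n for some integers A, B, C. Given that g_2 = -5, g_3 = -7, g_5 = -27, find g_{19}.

Write the equations: 2A + B + 4C = -5; 3A + B + 8C = -7; 5A + B + 32C = -27.
Subtracting the first from the second: A + 4C = -2.
Subtracting the second from the third: 2A + 24C = -20.
Solving: C = -1, A = 2, then B = -5.
Hence g_{19} = 2·19 + (-5) + (-1)·524288 = -524255.

-524255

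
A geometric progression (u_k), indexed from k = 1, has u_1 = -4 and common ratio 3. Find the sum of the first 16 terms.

u_k = (-4)·3^(k-1).
S = (-4)·(3^16 - 1)/(3 - 1) = (-4)·(43046721 - 1)/(2) = -86093440.

-86093440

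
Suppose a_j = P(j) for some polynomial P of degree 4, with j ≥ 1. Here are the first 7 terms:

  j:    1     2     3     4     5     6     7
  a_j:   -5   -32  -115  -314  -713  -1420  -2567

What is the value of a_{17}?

1st diffs: -27, -83, -199, -399, -707, -1147.
2nd diffs: -56, -116, -200, -308, -440.
3rd diffs: -60, -84, -108, -132.
4th diffs: -24, -24, -24 (constant).
Newton forward-difference form: a_j = -5 + (-27)·C(j-1,1) + (-56)·C(j-1,2) + (-60)·C(j-1,3) + (-24)·C(j-1,4).
At j = 17: j-1 = 16, so a_{17} = -5 - 432 - 6720 - 33600 - 43680 = -84437.

-84437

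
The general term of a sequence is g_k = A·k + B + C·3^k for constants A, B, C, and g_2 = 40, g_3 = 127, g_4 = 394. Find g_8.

32782

At k = 2, 3, 4: 2A + B + 9C = 40; 3A + B + 27C = 127; 4A + B + 81C = 394.
Subtracting the first from the second: A + 18C = 87.
Subtracting the second from the third: A + 54C = 267.
Solving: C = 5, A = -3, then B = 1.
So g_k = -3·k + 1 + 5·3^k; at k=8 this is 32782.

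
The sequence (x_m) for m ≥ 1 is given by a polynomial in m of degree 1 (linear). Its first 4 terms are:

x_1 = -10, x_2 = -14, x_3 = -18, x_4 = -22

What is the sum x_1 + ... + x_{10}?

1st diffs: -4, -4, -4 (constant).
So x_m = -4m - 6.
Continuing: …, -26, -30, -34, -38, …, x_{10} = -46.
Summing m = 1..10 (10 terms) gives -280.

-280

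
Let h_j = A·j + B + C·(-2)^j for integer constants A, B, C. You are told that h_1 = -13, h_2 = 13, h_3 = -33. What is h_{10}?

Write the equations: A + B - 2C = -13; 2A + B + 4C = 13; 3A + B - 8C = -33.
Subtracting the first from the second: A + 6C = 26.
Subtracting the second from the third: A - 12C = -46.
Solving: C = 4, A = 2, then B = -7.
Therefore h_{10} = 20 + (-7) + 4·1024 = 4109.

4109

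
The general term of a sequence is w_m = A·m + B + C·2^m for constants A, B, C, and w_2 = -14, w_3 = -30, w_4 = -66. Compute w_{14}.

The three given values yield: 2A + B + 4C = -14; 3A + B + 8C = -30; 4A + B + 16C = -66.
Subtracting the first from the second: A + 4C = -16.
Subtracting the second from the third: A + 8C = -36.
Solving: C = -5, A = 4, then B = -2.
Hence w_{14} = 4·14 + (-2) + (-5)·16384 = -81866.

-81866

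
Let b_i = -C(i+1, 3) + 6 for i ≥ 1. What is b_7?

C(8, 3) = 56, so b_7 = -50.

-50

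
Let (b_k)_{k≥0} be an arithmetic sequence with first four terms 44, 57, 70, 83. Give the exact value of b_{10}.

174

Common difference d = 13.
b_k = 44 + (k - 0)·13.
b_{10} = 44 + 10·13 = 174.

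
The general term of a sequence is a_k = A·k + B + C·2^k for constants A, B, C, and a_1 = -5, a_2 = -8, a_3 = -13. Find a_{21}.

-2097175

Write the equations: A + B + 2C = -5; 2A + B + 4C = -8; 3A + B + 8C = -13.
Subtracting the first from the second: A + 2C = -3.
Subtracting the second from the third: A + 4C = -5.
Solving: C = -1, A = -1, then B = -2.
Hence a_{21} = -1·21 + (-2) + (-1)·2097152 = -2097175.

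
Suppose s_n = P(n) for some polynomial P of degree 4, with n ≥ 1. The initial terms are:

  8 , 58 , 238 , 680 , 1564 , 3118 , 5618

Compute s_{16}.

1st diffs: 50, 180, 442, 884, 1554, 2500.
2nd diffs: 130, 262, 442, 670, 946.
3rd diffs: 132, 180, 228, 276.
4th diffs: 48, 48, 48 (constant).
Newton forward-difference form: s_n = 8 + 50·C(n-1,1) + 130·C(n-1,2) + 132·C(n-1,3) + 48·C(n-1,4).
At n = 16: n-1 = 15, so s_{16} = 8 + 750 + 13650 + 60060 + 65520 = 139988.

139988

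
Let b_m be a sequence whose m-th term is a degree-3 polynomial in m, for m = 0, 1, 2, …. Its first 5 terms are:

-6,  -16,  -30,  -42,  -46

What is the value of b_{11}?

654

1st diffs: -10, -14, -12, -4.
2nd diffs: -4, 2, 8.
3rd diffs: 6, 6 (constant).
Newton forward-difference form: b_m = -6 + (-10)·C(m,1) + (-4)·C(m,2) + 6·C(m,3).
At m = 11: m = 11, so b_{11} = -6 - 110 - 220 + 990 = 654.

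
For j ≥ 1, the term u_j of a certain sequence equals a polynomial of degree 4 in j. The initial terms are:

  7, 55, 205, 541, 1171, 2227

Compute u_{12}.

27925

1st diffs: 48, 150, 336, 630, 1056.
2nd diffs: 102, 186, 294, 426.
3rd diffs: 84, 108, 132.
4th diffs: 24, 24 (constant).
Newton forward-difference form: u_j = 7 + 48·C(j-1,1) + 102·C(j-1,2) + 84·C(j-1,3) + 24·C(j-1,4).
At j = 12: j-1 = 11, so u_{12} = 7 + 528 + 5610 + 13860 + 7920 = 27925.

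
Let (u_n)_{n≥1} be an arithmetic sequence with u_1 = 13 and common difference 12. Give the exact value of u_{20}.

u_n = 13 + (n - 1)·12.
u_{20} = 13 + 19·12 = 241.

241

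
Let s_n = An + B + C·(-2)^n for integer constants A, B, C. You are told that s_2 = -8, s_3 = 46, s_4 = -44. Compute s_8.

Plug in n = 2, 3, 4: 2A + B + 4C = -8; 3A + B - 8C = 46; 4A + B + 16C = -44.
Subtracting the first from the second: A - 12C = 54.
Subtracting the second from the third: A + 24C = -90.
Solving: C = -4, A = 6, then B = -4.
Therefore s_8 = 48 + (-4) + (-4)·256 = -980.

-980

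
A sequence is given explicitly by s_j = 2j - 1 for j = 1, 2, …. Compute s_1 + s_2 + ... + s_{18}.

Over j = 1..18: Σj = 171.
Total = (2)·171 + (-1)·18 = 324.

324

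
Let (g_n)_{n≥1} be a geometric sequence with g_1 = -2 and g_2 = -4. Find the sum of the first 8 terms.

Common ratio r = 2.
g_n = (-2)·2^(n-1).
S = (-2)·(2^8 - 1)/(2 - 1) = (-2)·(256 - 1)/(1) = -510.

-510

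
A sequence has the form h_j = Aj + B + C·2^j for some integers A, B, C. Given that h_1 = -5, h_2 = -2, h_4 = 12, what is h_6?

Write the equations: A + B + 2C = -5; 2A + B + 4C = -2; 4A + B + 16C = 12.
Subtracting the first from the second: A + 2C = 3.
Subtracting the second from the third: 2A + 12C = 14.
Solving: C = 1, A = 1, then B = -8.
Hence h_6 = 1·6 + (-8) + 1·64 = 62.

62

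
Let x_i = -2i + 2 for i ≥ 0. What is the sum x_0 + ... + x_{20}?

Over i = 0..20: Σi = 210.
Total = (-2)·210 + (2)·21 = -378.

-378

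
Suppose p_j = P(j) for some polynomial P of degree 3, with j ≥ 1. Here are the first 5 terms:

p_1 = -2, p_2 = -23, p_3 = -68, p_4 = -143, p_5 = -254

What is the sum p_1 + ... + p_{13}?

1st diffs: -21, -45, -75, -111.
2nd diffs: -24, -30, -36.
3rd diffs: -6, -6 (constant).
Newton forward-difference form: p_j = -2 + (-21)·C(j-1,1) + (-24)·C(j-1,2) + (-6)·C(j-1,3).
Continuing: …, -407, -608, -863, -1178, …, p_{13} = -3158.
Summing j = 1..13 (13 terms) gives -12818.

-12818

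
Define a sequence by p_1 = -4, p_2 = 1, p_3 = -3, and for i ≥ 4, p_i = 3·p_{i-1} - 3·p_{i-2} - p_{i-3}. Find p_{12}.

Compute successive terms:
p_4 = -8, p_5 = -16, p_6 = -21, p_7 = -7, p_8 = 58, p_9 = 216, p_{10} = 481, p_{11} = 737, p_{12} = 552.

552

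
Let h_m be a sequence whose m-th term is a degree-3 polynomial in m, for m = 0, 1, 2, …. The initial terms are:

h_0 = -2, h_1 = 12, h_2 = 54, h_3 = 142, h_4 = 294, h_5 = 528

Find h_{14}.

9294

1st diffs: 14, 42, 88, 152, 234.
2nd diffs: 28, 46, 64, 82.
3rd diffs: 18, 18, 18 (constant).
So h_m = 3m^3 + 5m^2 + 6m - 2.
Evaluating at m = 14 gives h_{14} = 9294.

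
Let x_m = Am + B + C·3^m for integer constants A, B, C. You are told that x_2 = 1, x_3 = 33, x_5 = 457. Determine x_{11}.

The three given values yield: 2A + B + 9C = 1; 3A + B + 27C = 33; 5A + B + 243C = 457.
Subtracting the first from the second: A + 18C = 32.
Subtracting the second from the third: 2A + 216C = 424.
Solving: C = 2, A = -4, then B = -9.
Therefore x_{11} = -44 + (-9) + 2·177147 = 354241.

354241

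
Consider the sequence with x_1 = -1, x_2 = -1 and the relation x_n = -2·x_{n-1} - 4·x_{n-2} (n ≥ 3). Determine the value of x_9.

Compute successive terms:
x_3 = 6  x_4 = -8  x_5 = -8  x_6 = 48  x_7 = -64  x_8 = -64  x_9 = 384.

384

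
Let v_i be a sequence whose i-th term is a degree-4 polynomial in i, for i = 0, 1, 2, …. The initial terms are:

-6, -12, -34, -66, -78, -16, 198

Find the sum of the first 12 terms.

1st diffs: -6, -22, -32, -12, 62, 214.
2nd diffs: -16, -10, 20, 74, 152.
3rd diffs: 6, 30, 54, 78.
4th diffs: 24, 24, 24 (constant).
So v_i = i^4 - 5i^3 - 2i - 6.
Continuing: …, 666, 1514, 2892, 4974, …, v_{11} = 7958.
Summing i = 0..11 (12 terms) gives 17990.

17990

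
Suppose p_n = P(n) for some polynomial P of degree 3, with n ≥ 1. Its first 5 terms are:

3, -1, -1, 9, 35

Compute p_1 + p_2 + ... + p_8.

1st diffs: -4, 0, 10, 26.
2nd diffs: 4, 10, 16.
3rd diffs: 6, 6 (constant).
Newton forward-difference form: p_n = 3 + (-4)·C(n-1,1) + 4·C(n-1,2) + 6·C(n-1,3).
Continuing: 83, 159, 269.
Summing n = 1..8 (8 terms) gives 556.

556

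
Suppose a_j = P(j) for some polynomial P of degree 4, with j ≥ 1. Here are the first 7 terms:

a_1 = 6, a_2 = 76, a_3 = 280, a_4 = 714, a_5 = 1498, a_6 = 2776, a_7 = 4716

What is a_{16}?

1st diffs: 70, 204, 434, 784, 1278, 1940.
2nd diffs: 134, 230, 350, 494, 662.
3rd diffs: 96, 120, 144, 168.
4th diffs: 24, 24, 24 (constant).
So a_j = j^4 + 6j^3 + 6j^2 - 5j - 2.
Evaluating at j = 16 gives a_{16} = 91566.

91566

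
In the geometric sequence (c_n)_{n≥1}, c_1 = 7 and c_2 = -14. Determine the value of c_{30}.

-3758096384

Common ratio r = -2.
c_n = 7·(-2)^(n-1).
c_{30} = 7·(-2)^29 = -3758096384.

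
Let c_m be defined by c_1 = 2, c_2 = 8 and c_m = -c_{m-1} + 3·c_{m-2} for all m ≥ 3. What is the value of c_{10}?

2762

Step forward from the initial values:
c_3 = -2, c_4 = 26, c_5 = -32, c_6 = 110, c_7 = -206, c_8 = 536, c_9 = -1154, c_{10} = 2762.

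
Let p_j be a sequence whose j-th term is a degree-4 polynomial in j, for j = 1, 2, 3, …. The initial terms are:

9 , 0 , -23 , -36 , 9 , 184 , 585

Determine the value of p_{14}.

22824

1st diffs: -9, -23, -13, 45, 175, 401.
2nd diffs: -14, 10, 58, 130, 226.
3rd diffs: 24, 48, 72, 96.
4th diffs: 24, 24, 24 (constant).
Newton forward-difference form: p_j = 9 + (-9)·C(j-1,1) + (-14)·C(j-1,2) + 24·C(j-1,3) + 24·C(j-1,4).
At j = 14: j-1 = 13, so p_{14} = 9 - 117 - 1092 + 6864 + 17160 = 22824.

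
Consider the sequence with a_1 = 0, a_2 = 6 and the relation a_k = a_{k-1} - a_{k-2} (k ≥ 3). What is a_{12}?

Compute successive terms:
a_3 = 6  a_4 = 0  a_5 = -6  a_6 = -6  a_7 = 0  a_8 = 6  a_9 = 6  a_{10} = 0  a_{11} = -6  a_{12} = -6.

-6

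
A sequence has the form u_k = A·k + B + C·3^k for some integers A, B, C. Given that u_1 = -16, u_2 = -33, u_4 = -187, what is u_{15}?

Plug in k = 1, 2, 4: A + B + 3C = -16; 2A + B + 9C = -33; 4A + B + 81C = -187.
Subtracting the first from the second: A + 6C = -17.
Subtracting the second from the third: 2A + 72C = -154.
Solving: C = -2, A = -5, then B = -5.
Hence u_{15} = -5·15 + (-5) + (-2)·14348907 = -28697894.

-28697894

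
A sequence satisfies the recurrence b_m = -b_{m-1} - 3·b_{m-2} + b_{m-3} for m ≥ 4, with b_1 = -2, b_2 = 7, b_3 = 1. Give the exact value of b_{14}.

-8135

Iterate the recurrence:
b_4 = -24  b_5 = 28  b_6 = 45  …  b_{11} = -579  b_{12} = 3284  b_{13} = -2296  b_{14} = -8135.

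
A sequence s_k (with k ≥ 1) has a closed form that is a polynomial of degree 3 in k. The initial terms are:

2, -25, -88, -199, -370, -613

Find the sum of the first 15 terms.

-35565

1st diffs: -27, -63, -111, -171, -243.
2nd diffs: -36, -48, -60, -72.
3rd diffs: -12, -12, -12 (constant).
Newton forward-difference form: s_k = 2 + (-27)·C(k-1,1) + (-36)·C(k-1,2) + (-12)·C(k-1,3).
Continuing: …, -940, -1363, -1894, -2545, …, s_{15} = -8020.
Summing k = 1..15 (15 terms) gives -35565.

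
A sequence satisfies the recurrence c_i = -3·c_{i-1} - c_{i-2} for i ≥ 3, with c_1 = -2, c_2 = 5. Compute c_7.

c_3 = -13, c_4 = 34, c_5 = -89, c_6 = 233, c_7 = -610.

-610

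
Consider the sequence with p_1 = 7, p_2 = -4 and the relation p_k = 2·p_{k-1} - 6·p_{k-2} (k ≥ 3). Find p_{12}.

Step forward from the initial values:
p_3 = -50;  p_4 = -76;  p_5 = 148;  p_6 = 752;  p_7 = 616;  p_8 = -3280;  p_9 = -10256;  p_{10} = -832;  p_{11} = 59872;  p_{12} = 124736.

124736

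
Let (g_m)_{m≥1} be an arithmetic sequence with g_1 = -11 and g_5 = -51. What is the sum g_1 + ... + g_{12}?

-792

Common difference d = (-51 - (-11)) / (5 - 1) = -10.
g_m = -11 + (m - 1)·(-10).
g_{12} = -121; S = 12·(-11 + (-121))/2 = -792.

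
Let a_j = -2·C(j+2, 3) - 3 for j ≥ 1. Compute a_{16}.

C(18, 3) = 816, so a_{16} = -1635.

-1635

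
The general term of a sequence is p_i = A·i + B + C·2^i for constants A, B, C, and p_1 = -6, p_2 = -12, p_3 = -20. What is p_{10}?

-1064

Plug in i = 1, 2, 3: A + B + 2C = -6; 2A + B + 4C = -12; 3A + B + 8C = -20.
Subtracting the first from the second: A + 2C = -6.
Subtracting the second from the third: A + 4C = -8.
Solving: C = -1, A = -4, then B = 0.
Therefore p_{10} = -40 + 0 + (-1)·1024 = -1064.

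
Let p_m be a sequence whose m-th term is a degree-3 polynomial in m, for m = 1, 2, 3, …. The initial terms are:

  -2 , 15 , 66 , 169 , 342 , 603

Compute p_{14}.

1st diffs: 17, 51, 103, 173, 261.
2nd diffs: 34, 52, 70, 88.
3rd diffs: 18, 18, 18 (constant).
So p_m = 3m^3 - m^2 - m - 3.
Evaluating at m = 14 gives p_{14} = 8019.

8019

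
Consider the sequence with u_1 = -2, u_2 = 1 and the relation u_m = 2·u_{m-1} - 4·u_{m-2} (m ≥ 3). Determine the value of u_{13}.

-8192

Step forward from the initial values:
u_3 = 10, u_4 = 16, u_5 = -8, …, u_{10} = 1024, u_{11} = -512, u_{12} = -5120, u_{13} = -8192.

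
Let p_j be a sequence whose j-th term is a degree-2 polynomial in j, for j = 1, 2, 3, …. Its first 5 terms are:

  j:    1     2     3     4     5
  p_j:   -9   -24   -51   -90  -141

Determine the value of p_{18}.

-1896

1st diffs: -15, -27, -39, -51.
2nd diffs: -12, -12, -12 (constant).
So p_j = -6j^2 + 3j - 6.
Evaluating at j = 18 gives p_{18} = -1896.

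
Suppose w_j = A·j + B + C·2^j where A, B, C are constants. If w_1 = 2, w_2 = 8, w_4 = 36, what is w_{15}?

65562

Plug in j = 1, 2, 4: A + B + 2C = 2; 2A + B + 4C = 8; 4A + B + 16C = 36.
Subtracting the first from the second: A + 2C = 6.
Subtracting the second from the third: 2A + 12C = 28.
Solving: C = 2, A = 2, then B = -4.
Hence w_{15} = 2·15 + (-4) + 2·32768 = 65562.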